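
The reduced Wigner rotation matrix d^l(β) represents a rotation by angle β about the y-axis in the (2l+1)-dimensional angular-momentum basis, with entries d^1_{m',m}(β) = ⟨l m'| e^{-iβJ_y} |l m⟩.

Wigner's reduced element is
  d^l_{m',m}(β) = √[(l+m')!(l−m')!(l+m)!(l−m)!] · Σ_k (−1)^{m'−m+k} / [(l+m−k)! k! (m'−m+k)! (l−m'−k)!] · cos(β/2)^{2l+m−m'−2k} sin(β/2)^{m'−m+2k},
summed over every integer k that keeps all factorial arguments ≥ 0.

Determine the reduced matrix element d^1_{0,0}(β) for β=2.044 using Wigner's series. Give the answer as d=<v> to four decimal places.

d^1_{0,0}(β=2.044) via Wigner's sum:
With c≡cos(β/2)=0.521661 and s≡sin(β/2)=0.853153, N=[1·1·1·1]^{1/2}=1.000000
Admissible k: 0..1 (factorial args all ≥0)
  k=0: (−1)^0·1.0000/(1)·0.5217^2·0.8532^0 = +0.272130
  k=1: (−1)^1·1.0000/(1)·0.5217^0·0.8532^2 = -0.727870
d^1_{0,0}(2.044) = +0.272130 -0.727870 = -0.455740

d=-0.4557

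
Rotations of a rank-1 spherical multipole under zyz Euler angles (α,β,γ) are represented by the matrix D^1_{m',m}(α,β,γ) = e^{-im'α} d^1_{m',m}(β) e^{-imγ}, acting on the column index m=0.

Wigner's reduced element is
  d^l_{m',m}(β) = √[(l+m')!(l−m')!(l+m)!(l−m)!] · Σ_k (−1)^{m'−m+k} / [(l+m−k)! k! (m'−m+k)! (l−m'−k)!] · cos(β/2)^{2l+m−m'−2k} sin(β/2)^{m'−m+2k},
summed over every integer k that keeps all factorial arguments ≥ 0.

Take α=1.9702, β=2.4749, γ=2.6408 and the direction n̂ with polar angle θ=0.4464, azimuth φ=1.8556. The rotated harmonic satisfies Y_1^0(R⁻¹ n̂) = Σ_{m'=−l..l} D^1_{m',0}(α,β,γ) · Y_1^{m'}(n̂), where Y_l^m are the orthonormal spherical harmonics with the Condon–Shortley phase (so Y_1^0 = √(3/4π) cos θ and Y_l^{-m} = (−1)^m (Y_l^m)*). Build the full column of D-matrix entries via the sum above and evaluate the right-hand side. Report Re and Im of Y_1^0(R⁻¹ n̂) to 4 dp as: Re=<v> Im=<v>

Re=-0.2168 Im=0.0000

Need the full column D^1_{m',0} for m'=−1..1 at α=1.9702, β=2.4749, γ=2.6408.
cos(β/2)=0.327207, sin(β/2)=0.944953
d^1_{-1,0}: single k=1 term ⇒ +0.437268;  D = -0.170040+0.402852i
d^1_{0,0}: k∈[0..1] ⇒ +0.107064 -0.892936 = -0.785871;  D = -0.785871+0.000000i
d^1_{1,0}: single k=0 term ⇒ -0.437268;  D = +0.170040+0.402852i
Y_1^{m'}(θ=0.4464,φ=1.8556) and Σ D·Y over m':
  (-0.1700+0.4029i)·(-0.0419-0.1431i)  (-0.7859+0.0000i)·(+0.4407+0.0000i)  (+0.1700+0.4029i)·(+0.0419-0.1431i)
Y_1^0(R⁻¹ n̂) = -0.216764+0.000000i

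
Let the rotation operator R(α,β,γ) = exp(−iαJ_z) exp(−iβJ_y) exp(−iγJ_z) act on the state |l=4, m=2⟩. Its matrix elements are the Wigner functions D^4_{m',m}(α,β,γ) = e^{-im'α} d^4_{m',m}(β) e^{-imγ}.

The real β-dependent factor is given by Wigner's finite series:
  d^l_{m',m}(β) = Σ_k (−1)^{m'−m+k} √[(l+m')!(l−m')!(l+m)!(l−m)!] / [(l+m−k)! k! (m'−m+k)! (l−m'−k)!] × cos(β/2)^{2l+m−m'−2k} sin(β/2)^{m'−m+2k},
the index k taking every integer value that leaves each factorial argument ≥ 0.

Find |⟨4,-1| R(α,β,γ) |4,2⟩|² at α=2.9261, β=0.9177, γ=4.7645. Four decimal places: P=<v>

D^4_{-1,2}(2.9261,0.9177,4.7645) = e^{-i·-1·2.9261}·d^4_{-1,2}(0.9177)·e^{-i·2·4.7645}. Compute d first:
c=cos(0.9177/2)=0.896562, s=sin(0.9177/2)=0.442917; N=√[6·120·720·2]=1018.233765
The bounds max(0,m−m')=3 and min(l+m,l−m')=5 give 3 terms
  k=3: (−1)^0·1018.2338/(72)·0.8966^5·0.4429^3 = +0.711846
  k=4: (−1)^1·1018.2338/(48)·0.8966^3·0.4429^5 = -0.260592
  k=5: (−1)^2·1018.2338/(240)·0.8966^1·0.4429^7 = +0.012720
d^4_{-1,2}(0.9177) = +0.711846 -0.260592 +0.012720 = +0.463973
|D^4_{-1,2}|² = |d^4_{-1,2}(β)|² = (+0.463973)² = 0.215271 (the z-rotation phases have unit modulus)

P=0.2153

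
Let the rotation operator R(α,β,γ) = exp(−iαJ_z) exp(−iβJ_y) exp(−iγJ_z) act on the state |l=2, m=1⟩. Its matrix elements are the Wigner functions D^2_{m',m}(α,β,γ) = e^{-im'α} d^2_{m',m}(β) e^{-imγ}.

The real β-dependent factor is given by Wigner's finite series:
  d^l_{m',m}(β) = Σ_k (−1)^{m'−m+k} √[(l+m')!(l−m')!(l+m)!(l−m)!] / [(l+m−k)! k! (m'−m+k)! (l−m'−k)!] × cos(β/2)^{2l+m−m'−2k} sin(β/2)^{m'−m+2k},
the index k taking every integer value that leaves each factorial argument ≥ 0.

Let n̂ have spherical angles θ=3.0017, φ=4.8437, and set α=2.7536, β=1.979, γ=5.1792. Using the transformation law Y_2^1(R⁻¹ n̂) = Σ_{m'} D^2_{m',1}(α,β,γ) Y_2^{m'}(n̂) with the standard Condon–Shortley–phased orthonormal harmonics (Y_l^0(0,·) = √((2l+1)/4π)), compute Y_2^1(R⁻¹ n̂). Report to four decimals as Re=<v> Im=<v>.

Need the full column D^2_{m',1} for m'=−2..2 at α=2.7536, β=1.979, γ=5.1792.
cos(β/2)=0.549108, sin(β/2)=0.835752
d^2_{-2,1}: single k=3 term ⇒ +0.641090;  D = +0.606913+0.206527i
d^2_{-1,1}: k∈[2..3] ⇒ +0.631816 -0.487875 = +0.143941;  D = -0.108595-0.094478i
d^2_{0,1}: k∈[1..2] ⇒ +0.338942 -0.785172 = -0.446230;  D = -0.200822-0.398487i
d^2_{1,1}: k∈[0..1] ⇒ +0.090914 -0.631816 = -0.540902;  D = +0.042589+0.539223i
d^2_{2,1}: single k=0 term ⇒ -0.276745;  D = +0.084206-0.263623i
Y_2^{m'}(θ=3.0017,φ=4.8437) and Σ D·Y over m':
  (+0.6069+0.2065i)·(-0.0073+0.0019i)  (-0.1086-0.0945i)·(-0.0140-0.1058i)  (-0.2008-0.3985i)·(+0.6124+0.0000i)  (+0.0426+0.5392i)·(+0.0140-0.1058i)  (+0.0842-0.2636i)·(-0.0073-0.0019i)
Y_2^1(R⁻¹ n̂) = -0.079766-0.226764i

Re=-0.0798 Im=-0.2268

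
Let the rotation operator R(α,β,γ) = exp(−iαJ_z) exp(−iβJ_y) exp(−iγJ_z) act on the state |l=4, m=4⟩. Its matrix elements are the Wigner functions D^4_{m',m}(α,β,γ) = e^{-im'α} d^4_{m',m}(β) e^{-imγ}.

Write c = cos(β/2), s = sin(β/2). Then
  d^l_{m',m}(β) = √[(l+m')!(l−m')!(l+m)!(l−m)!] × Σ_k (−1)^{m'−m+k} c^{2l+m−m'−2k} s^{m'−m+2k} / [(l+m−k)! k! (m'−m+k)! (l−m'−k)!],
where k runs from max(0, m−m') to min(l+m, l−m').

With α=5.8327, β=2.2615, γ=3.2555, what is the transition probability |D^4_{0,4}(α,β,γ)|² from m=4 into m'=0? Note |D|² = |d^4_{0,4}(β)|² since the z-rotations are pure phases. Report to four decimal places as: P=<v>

D^4_{0,4}(5.8327,2.2615,3.2555) = e^{-i·0·5.8327}·d^4_{0,4}(2.2615)·e^{-i·4·3.2555}. Compute d first:
With c≡cos(β/2)=0.425981 and s≡sin(β/2)=0.904732, N=[24·24·40320·1]^{1/2}=4819.161753
k: max(0,(4)−(0))=4 … min(4+(4),4−(0))=4
  k=4: (−1)^0·4819.1618/(576)·0.4260^4·0.9047^4 = +0.184583
d^4_{0,4}(2.2615) = +0.184583
|D^4_{0,4}|² = |d^4_{0,4}(β)|² = (+0.184583)² = 0.034071 (the z-rotation phases have unit modulus)

P=0.0341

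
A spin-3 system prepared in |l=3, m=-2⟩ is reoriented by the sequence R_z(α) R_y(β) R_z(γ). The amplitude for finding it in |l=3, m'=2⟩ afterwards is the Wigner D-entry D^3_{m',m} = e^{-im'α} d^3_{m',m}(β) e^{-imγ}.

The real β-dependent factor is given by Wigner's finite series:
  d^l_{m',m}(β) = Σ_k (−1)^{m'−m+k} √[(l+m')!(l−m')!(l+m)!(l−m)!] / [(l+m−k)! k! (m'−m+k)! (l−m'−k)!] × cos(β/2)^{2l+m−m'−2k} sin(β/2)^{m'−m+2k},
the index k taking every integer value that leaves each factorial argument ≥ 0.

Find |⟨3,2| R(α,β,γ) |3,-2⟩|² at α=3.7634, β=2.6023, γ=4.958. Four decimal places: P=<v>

D^3_{2,-2}(3.7634,2.6023,4.958) = e^{-i·2·3.7634}·d^3_{2,-2}(2.6023)·e^{-i·-2·4.958}. Compute d first:
c=cos(2.6023/2)=0.266391, s=sin(2.6023/2)=0.963865; N=√[120·1·1·120]=120.000000
k: max(0,(-2)−(2))=0 … min(3+(-2),3−(2))=1
  k=0: (−1)^4·120.0000/(24)·0.2664^2·0.9639^4 = +0.306248
  k=1: (−1)^5·120.0000/(120)·0.2664^0·0.9639^6 = -0.801858
d^3_{2,-2}(2.6023) = +0.306248 -0.801858 = -0.495611
|D^3_{2,-2}|² = |d^3_{2,-2}(β)|² = (-0.495611)² = 0.245630 (the z-rotation phases have unit modulus)

P=0.2456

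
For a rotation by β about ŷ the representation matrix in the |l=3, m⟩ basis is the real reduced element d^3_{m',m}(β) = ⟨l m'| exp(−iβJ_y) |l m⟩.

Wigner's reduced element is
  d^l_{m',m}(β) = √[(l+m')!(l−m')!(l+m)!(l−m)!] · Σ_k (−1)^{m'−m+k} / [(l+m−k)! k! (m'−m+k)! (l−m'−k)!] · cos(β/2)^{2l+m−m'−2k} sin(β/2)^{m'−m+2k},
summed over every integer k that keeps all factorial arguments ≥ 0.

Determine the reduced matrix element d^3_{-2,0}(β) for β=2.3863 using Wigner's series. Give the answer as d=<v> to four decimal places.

d=-0.4685

d^3_{-2,0}(β=2.3863) via Wigner's sum:
c=cos(2.3863/2)=0.368734, s=sin(2.3863/2)=0.929535; N=√[1·120·6·6]=65.726707
Admissible k: 2..3 (factorial args all ≥0)
  k=2: (−1)^0·65.7267/(12)·0.3687^4·0.9295^2 = +0.087487
  k=3: (−1)^1·65.7267/(12)·0.3687^2·0.9295^4 = -0.555967
d^3_{-2,0}(2.3863) = +0.087487 -0.555967 = -0.468480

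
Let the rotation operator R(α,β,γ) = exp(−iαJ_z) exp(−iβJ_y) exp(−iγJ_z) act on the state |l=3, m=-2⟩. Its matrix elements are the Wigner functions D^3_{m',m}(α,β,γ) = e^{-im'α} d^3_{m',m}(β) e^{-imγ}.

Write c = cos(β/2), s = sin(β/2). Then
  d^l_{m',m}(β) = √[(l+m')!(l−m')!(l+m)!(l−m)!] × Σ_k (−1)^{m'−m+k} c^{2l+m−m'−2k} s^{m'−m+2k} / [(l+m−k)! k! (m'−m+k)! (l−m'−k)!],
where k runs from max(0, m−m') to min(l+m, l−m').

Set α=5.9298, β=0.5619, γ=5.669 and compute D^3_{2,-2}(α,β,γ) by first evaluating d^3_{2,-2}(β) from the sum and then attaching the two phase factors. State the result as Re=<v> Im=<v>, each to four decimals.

Re=0.0233 Im=-0.0134

First d^3_{2,-2}(β=0.5619), then the phase factors e^{-i(2)α} and e^{-i(-2)γ}:
c=cos(0.5619/2)=0.960792, s=sin(0.5619/2)=0.277269; N=√[120·1·1·120]=120.000000
The bounds max(0,m−m')=0 and min(l+m,l−m')=1 give 2 terms
  k=0: (−1)^4·120.0000/(24)·0.9608^2·0.2773^4 = +0.027279
  k=1: (−1)^5·120.0000/(120)·0.9608^0·0.2773^6 = -0.000454
d^3_{2,-2}(0.5619) = +0.027279 -0.000454 = +0.026825
Attach z-rotation phases: D = e^{-i(2)(5.9298)}·(+0.026825)·e^{-i(-2)(5.669)} = +0.023258-0.013366i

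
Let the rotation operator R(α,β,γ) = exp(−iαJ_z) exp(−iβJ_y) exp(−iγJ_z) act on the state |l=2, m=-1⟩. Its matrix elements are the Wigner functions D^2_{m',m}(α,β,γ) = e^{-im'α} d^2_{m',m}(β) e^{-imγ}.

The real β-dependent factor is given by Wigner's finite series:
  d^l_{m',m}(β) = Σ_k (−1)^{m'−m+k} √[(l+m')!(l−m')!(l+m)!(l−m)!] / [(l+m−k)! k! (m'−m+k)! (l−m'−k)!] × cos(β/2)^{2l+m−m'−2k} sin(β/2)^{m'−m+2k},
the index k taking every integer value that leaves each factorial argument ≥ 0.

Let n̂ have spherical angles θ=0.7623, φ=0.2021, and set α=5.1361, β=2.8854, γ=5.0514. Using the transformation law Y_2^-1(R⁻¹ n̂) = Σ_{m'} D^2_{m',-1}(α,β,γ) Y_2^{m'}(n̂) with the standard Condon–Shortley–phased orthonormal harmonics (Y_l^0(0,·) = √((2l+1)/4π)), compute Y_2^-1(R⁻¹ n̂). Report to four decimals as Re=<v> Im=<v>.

Re=0.3806 Im=-0.0446

Need the full column D^2_{m',-1} for m'=−2..2 at α=5.1361, β=2.8854, γ=5.0514.
cos(β/2)=0.127746, sin(β/2)=0.991807
d^2_{-2,-1}: single k=1 term ⇒ +0.004135;  D = -0.003834+0.001551i
d^2_{-1,-1}: k∈[0..1] ⇒ +0.000266 -0.048158 = -0.047892;  D = +0.034624+0.033088i
d^2_{0,-1}: k∈[0..1] ⇒ -0.005065 +0.305285 = +0.300220;  D = +0.099840-0.283133i
d^2_{1,-1}: k∈[0..1] ⇒ +0.048158 -0.967628 = -0.919470;  D = -0.916173+0.077786i
d^2_{2,-1}: single k=0 term ⇒ -0.249264;  D = -0.121339-0.217737i
Y_2^{m'}(θ=0.7623,φ=0.2021) and Σ D·Y over m':
  (-0.0038+0.0016i)·(+0.1694-0.0724i)  (+0.0346+0.0331i)·(+0.3780-0.0775i)  (+0.0998-0.2831i)·(+0.1795+0.0000i)  (-0.9162+0.0778i)·(-0.3780-0.0775i)  (-0.1213-0.2177i)·(+0.1694+0.0724i)
Y_2^-1(R⁻¹ n̂) = +0.380609-0.044581i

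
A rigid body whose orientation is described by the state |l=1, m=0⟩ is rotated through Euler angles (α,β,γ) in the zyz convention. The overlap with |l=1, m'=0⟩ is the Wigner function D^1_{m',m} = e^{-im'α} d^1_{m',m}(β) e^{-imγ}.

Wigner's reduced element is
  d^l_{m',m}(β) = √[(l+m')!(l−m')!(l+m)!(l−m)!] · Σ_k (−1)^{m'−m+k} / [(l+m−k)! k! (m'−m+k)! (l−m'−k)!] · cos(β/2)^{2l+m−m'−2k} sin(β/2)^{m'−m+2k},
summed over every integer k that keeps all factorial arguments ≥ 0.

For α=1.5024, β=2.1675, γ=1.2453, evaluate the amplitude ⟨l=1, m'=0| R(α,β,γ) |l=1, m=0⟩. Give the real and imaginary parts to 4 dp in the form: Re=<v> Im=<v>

First d^1_{0,0}(β=2.1675), then the phase factors e^{-i(0)α} and e^{-i(0)γ}:
With c≡cos(β/2)=0.468018 and s≡sin(β/2)=0.883719, N=[1·1·1·1]^{1/2}=1.000000
k∈{0,1} keeps every argument non-negative
  k=0: (−1)^0·1.0000/(1)·0.4680^2·0.8837^0 = +0.219041
  k=1: (−1)^1·1.0000/(1)·0.4680^0·0.8837^2 = -0.780959
d^1_{0,0}(2.1675) = +0.219041 -0.780959 = -0.561919
Phases: e^{-i·(0)·1.5024}=+1.000000+0.000000i, e^{-i·(0)·1.2453}=+1.000000+0.000000i ⇒ D=-0.561919+0.000000i

Re=-0.5619 Im=0.0000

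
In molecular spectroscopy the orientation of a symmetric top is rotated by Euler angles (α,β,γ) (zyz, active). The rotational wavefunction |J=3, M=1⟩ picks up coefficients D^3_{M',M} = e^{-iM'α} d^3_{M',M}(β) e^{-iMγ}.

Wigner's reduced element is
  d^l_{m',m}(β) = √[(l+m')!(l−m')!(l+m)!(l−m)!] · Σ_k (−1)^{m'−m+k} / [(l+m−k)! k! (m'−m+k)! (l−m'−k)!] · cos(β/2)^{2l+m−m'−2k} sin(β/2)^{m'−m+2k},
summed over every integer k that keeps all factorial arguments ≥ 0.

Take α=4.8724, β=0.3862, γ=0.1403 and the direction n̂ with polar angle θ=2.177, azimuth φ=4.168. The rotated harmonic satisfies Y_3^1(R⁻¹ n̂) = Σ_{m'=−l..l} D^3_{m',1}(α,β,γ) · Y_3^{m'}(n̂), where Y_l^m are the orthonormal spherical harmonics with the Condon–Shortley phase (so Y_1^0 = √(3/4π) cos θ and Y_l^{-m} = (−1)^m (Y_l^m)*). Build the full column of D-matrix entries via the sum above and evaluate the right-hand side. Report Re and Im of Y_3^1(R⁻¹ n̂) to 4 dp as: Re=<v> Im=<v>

Need the full column D^3_{m',1} for m'=−3..3 at α=4.8724, β=0.3862, γ=0.1403.
cos(β/2)=0.981414, sin(β/2)=0.191902
d^3_{-3,1}: single k=4 term ⇒ +0.005059;  D = -0.001686+0.004770i
d^3_{-2,1}: k∈[3..4] ⇒ +0.042250 -0.000808 = +0.041442;  D = -0.040775-0.007408i
d^3_{-1,1}: k∈[2..4] ⇒ +0.204984 -0.010450 +0.000050 = +0.194584;  D = +0.003835-0.194546i
d^3_{0,1}: k∈[1..3] ⇒ +0.605246 -0.069424 +0.000885 = +0.536707;  D = +0.531433-0.075053i
d^3_{1,1}: k∈[0..2] ⇒ +0.893539 -0.273312 +0.007837 = +0.628065;  D = +0.185792+0.599955i
d^3_{2,1}: k∈[0..1] ⇒ -0.552511 +0.042250 = -0.510261;  D = +0.457148-0.226677i
d^3_{3,1}: single k=0 term ⇒ +0.132317;  D = -0.076917-0.107664i
Y_3^{m'}(θ=2.177,φ=4.168) and Σ D·Y over m':
  (-0.0017+0.0048i)·(+0.2311+0.0144i)  (-0.0408-0.0074i)·(+0.1823+0.3485i)  (+0.0038-0.1945i)·(-0.0857+0.1416i)  (+0.5314-0.0751i)·(+0.2928+0.0000i)  (+0.1858+0.6000i)·(+0.0857+0.1416i)  (+0.4571-0.2267i)·(+0.1823-0.3485i)  (-0.0769-0.1077i)·(-0.2311+0.0144i)
Y_3^1(R⁻¹ n̂) = +0.132158-0.118360i

Re=0.1322 Im=-0.1184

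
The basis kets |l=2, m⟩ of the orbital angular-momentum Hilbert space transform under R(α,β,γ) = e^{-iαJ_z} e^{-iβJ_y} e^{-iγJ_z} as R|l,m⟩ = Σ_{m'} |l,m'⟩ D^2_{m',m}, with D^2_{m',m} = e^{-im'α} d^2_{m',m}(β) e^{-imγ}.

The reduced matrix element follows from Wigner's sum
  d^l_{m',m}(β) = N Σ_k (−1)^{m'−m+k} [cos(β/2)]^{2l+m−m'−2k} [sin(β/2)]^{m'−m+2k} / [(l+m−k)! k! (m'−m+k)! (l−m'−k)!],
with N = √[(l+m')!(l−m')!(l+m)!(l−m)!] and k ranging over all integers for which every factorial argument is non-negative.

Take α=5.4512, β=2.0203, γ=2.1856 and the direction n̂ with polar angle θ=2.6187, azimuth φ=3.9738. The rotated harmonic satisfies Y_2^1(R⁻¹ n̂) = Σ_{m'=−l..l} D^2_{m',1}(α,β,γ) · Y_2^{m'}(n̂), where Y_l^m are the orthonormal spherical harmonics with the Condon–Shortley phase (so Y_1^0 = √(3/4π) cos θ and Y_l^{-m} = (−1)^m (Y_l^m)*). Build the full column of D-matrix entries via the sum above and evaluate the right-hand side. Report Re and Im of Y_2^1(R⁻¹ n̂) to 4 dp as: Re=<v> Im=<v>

Need the full column D^2_{m',1} for m'=−2..2 at α=5.4512, β=2.0203, γ=2.1856.
cos(β/2)=0.531734, sin(β/2)=0.846912
d^2_{-2,1}: single k=3 term ⇒ +0.646009;  D = -0.490759+0.420099i
d^2_{-1,1}: k∈[2..3] ⇒ +0.608395 -0.514461 = +0.093934;  D = -0.093213-0.011619i
d^2_{0,1}: k∈[1..2] ⇒ +0.311886 -0.791196 = -0.479310;  D = +0.276465+0.391542i
d^2_{1,1}: k∈[0..1] ⇒ +0.079942 -0.608395 = -0.528453;  D = -0.113870+0.516039i
d^2_{2,1}: single k=0 term ⇒ -0.254654;  D = -0.220787+0.126892i
Y_2^{m'}(θ=2.6187,φ=3.9738) and Σ D·Y over m':
  (-0.4908+0.4201i)·(-0.0090-0.0959i)  (-0.0932-0.0116i)·(+0.2250-0.2472i)  (+0.2765+0.3915i)·(+0.3948+0.0000i)  (-0.1139+0.5160i)·(-0.2250-0.2472i)  (-0.2208+0.1269i)·(-0.0090+0.0959i)
Y_2^1(R⁻¹ n̂) = +0.272999+0.107996i

Re=0.2730 Im=0.1080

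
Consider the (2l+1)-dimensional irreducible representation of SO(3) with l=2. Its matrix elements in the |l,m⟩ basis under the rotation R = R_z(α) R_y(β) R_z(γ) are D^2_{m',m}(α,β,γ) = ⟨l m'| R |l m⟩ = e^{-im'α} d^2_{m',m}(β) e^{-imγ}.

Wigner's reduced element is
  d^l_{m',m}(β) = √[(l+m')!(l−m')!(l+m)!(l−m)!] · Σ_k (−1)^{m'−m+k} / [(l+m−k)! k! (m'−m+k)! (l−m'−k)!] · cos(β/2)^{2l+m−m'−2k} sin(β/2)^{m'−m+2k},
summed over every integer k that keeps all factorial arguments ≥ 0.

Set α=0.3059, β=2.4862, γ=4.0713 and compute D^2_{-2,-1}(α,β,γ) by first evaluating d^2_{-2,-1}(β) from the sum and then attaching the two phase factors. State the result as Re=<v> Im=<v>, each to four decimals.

Re=-0.0018 Im=-0.0631

D^2_{-2,-1}(0.3059,2.4862,4.0713) = e^{-i·-2·0.3059}·d^2_{-2,-1}(2.4862)·e^{-i·-1·4.0713}. Compute d first:
c=cos(2.4862/2)=0.321863, s=sin(2.4862/2)=0.946786; N=√[1·24·1·6]=12.000000
k∈{1} keeps every argument non-negative
  k=1: (−1)^0·12.0000/(6)·0.3219^3·0.9468^1 = +0.063139
d^2_{-2,-1}(2.4862) = +0.063139
Attach z-rotation phases: D = e^{-i(-2)(0.3059)}·(+0.063139)·e^{-i(-1)(4.0713)} = -0.001849-0.063111i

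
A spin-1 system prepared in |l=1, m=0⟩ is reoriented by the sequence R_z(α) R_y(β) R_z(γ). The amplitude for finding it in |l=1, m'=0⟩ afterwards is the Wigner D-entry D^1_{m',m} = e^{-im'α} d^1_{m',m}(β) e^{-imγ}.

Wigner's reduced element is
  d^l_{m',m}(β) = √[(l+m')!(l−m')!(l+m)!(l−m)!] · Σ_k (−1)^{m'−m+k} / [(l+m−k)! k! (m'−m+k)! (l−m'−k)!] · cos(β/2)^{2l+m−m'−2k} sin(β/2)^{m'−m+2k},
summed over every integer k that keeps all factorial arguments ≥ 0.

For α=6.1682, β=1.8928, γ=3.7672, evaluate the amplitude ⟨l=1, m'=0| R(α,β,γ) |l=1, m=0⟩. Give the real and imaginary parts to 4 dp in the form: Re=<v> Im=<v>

Re=-0.3165 Im=0.0000

Split into d^1_{0,0}(β=1.8928) × two z-phases.
c=cos(1.8928/2)=0.584608, s=sin(1.8928/2)=0.811316; N=√[1·1·1·1]=1.000000
Admissible k: 0..1 (factorial args all ≥0)
  k=0: (−1)^0·1.0000/(1)·0.5846^2·0.8113^0 = +0.341766
  k=1: (−1)^1·1.0000/(1)·0.5846^0·0.8113^2 = -0.658234
d^1_{0,0}(1.8928) = +0.341766 -0.658234 = -0.316468
Phases: e^{-i·(0)·6.1682}=+1.000000+0.000000i, e^{-i·(0)·3.7672}=+1.000000+0.000000i ⇒ D=-0.316468+0.000000i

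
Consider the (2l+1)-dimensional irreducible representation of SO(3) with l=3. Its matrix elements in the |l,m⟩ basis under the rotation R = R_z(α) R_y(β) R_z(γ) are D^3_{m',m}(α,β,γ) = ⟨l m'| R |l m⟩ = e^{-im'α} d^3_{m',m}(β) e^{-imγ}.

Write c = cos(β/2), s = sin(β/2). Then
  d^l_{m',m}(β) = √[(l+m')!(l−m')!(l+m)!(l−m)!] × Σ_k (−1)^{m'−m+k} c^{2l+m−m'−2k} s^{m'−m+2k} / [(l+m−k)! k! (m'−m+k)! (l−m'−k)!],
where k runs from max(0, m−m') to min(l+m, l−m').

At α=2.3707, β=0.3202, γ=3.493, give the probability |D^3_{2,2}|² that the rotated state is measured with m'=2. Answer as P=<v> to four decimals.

P=0.6480

D^3_{2,2}(2.3707,0.3202,3.493) = e^{-i·2·2.3707}·d^3_{2,2}(0.3202)·e^{-i·2·3.493}. Compute d first:
With c≡cos(β/2)=0.987211 and s≡sin(β/2)=0.159417, N=[120·1·120·1]^{1/2}=120.000000
Admissible k: 0..1 (factorial args all ≥0)
  k=0: (−1)^0·120.0000/(120)·0.9872^6·0.1594^0 = +0.925680
  k=1: (−1)^1·120.0000/(24)·0.9872^4·0.1594^2 = -0.120692
d^3_{2,2}(0.3202) = +0.925680 -0.120692 = +0.804988
|D^3_{2,2}|² = |d^3_{2,2}(β)|² = (+0.804988)² = 0.648005 (the z-rotation phases have unit modulus)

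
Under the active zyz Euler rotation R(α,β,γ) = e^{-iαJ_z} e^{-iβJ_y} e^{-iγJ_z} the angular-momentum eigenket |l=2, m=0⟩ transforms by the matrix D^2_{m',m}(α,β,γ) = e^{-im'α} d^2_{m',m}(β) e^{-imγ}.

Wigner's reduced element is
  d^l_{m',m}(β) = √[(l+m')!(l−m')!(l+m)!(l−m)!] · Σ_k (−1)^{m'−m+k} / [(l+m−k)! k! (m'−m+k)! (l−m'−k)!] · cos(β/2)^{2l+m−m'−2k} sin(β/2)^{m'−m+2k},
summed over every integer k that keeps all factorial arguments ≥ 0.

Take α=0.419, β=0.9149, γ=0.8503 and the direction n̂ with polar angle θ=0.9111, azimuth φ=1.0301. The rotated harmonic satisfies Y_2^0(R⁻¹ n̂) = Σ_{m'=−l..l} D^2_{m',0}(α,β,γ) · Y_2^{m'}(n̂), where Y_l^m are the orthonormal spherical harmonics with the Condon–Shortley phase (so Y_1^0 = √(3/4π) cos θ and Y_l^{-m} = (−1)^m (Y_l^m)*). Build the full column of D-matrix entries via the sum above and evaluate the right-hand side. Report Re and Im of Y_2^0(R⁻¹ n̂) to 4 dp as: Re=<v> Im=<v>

Re=0.4285 Im=0.0000

Need the full column D^2_{m',0} for m'=−2..2 at α=0.419, β=0.9149, γ=0.8503.
cos(β/2)=0.897182, sin(β/2)=0.441662
d^2_{-2,0}: single k=2 term ⇒ +0.384606;  D = +0.257282+0.285880i
d^2_{-1,0}: k∈[1..2] ⇒ +0.781280 -0.189333 = +0.591947;  D = +0.540741+0.240832i
d^2_{0,0}: k∈[0..2] ⇒ +0.647920 -0.628059 +0.038050 = +0.057912;  D = +0.057912+0.000000i
d^2_{1,0}: k∈[0..1] ⇒ -0.781280 +0.189333 = -0.591947;  D = -0.540741+0.240832i
d^2_{2,0}: single k=0 term ⇒ +0.384606;  D = +0.257282-0.285880i
Y_2^{m'}(θ=0.9111,φ=1.0301) and Σ D·Y over m':
  (+0.2573+0.2859i)·(-0.1134-0.2129i)  (+0.5407+0.2408i)·(+0.1926-0.3208i)  (+0.0579+0.0000i)·(+0.0400+0.0000i)  (-0.5407+0.2408i)·(-0.1926-0.3208i)  (+0.2573-0.2859i)·(-0.1134+0.2129i)
Y_2^0(R⁻¹ n̂) = +0.428456+0.000000i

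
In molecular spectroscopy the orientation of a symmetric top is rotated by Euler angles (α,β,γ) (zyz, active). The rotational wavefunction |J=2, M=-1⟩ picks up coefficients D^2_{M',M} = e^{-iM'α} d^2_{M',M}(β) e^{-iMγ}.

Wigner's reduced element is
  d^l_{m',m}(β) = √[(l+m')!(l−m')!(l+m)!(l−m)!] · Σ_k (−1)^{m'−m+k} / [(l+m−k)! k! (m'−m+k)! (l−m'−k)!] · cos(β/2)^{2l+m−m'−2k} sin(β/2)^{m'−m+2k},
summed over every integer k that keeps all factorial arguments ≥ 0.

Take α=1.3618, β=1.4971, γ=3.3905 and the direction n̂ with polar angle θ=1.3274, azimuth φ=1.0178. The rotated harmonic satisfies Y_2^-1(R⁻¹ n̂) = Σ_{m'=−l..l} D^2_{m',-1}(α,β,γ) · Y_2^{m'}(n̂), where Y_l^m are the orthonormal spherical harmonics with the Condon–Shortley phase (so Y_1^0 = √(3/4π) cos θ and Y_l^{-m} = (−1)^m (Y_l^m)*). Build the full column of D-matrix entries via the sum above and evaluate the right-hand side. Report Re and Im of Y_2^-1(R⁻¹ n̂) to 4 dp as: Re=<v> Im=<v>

Re=0.1782 Im=-0.1971

Need the full column D^2_{m',-1} for m'=−2..2 at α=1.3618, β=1.4971, γ=3.3905.
cos(β/2)=0.732676, sin(β/2)=0.680577
d^2_{-2,-1}: single k=1 term ⇒ +0.535358;  D = +0.527723-0.090090i
d^2_{-1,-1}: k∈[0..1] ⇒ +0.288170 -0.745934 = -0.457764;  D = -0.018265+0.457399i
d^2_{0,-1}: k∈[0..1] ⇒ -0.655677 +0.565744 = -0.089933;  D = +0.087161+0.022154i
d^2_{1,-1}: k∈[0..1] ⇒ +0.745934 -0.214541 = +0.531393;  D = -0.234912+0.476650i
d^2_{2,-1}: single k=0 term ⇒ -0.461928;  D = -0.362957-0.285727i
Y_2^{m'}(θ=1.3274,φ=1.0178) and Σ D·Y over m':
  (+0.5277-0.0901i)·(-0.1631-0.3252i)  (-0.0183+0.4574i)·(+0.0949-0.1538i)  (+0.0872+0.0222i)·(-0.2604+0.0000i)  (-0.2349+0.4766i)·(-0.0949-0.1538i)  (-0.3630-0.2857i)·(-0.1631+0.3252i)
Y_2^-1(R⁻¹ n̂) = +0.178242-0.197059i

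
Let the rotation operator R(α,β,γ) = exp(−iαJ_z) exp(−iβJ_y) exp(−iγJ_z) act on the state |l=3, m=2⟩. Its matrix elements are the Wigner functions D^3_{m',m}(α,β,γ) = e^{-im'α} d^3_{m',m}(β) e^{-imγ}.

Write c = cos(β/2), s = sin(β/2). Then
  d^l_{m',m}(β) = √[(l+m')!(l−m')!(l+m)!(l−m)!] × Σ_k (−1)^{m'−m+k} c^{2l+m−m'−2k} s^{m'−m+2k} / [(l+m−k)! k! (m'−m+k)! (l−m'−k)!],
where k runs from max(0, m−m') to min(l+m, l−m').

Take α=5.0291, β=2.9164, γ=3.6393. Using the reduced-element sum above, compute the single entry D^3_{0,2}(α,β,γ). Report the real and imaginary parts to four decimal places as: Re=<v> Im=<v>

Re=-0.0362 Im=0.0558

First d^3_{0,2}(β=2.9164), then the phase factors e^{-i(0)α} and e^{-i(2)γ}:
With c≡cos(β/2)=0.112359 and s≡sin(β/2)=0.993668, N=[6·6·120·1]^{1/2}=65.726707
The bounds max(0,m−m')=2 and min(l+m,l−m')=3 give 2 terms
  k=2: (−1)^0·65.7267/(12)·0.1124^4·0.9937^2 = +0.000862
  k=3: (−1)^1·65.7267/(12)·0.1124^2·0.9937^4 = -0.067412
d^3_{0,2}(2.9164) = +0.000862 -0.067412 = -0.066550
D = (+1.000000+0.000000i)·(-0.066550)·(+0.544155-0.838985i) = -0.036214+0.055835i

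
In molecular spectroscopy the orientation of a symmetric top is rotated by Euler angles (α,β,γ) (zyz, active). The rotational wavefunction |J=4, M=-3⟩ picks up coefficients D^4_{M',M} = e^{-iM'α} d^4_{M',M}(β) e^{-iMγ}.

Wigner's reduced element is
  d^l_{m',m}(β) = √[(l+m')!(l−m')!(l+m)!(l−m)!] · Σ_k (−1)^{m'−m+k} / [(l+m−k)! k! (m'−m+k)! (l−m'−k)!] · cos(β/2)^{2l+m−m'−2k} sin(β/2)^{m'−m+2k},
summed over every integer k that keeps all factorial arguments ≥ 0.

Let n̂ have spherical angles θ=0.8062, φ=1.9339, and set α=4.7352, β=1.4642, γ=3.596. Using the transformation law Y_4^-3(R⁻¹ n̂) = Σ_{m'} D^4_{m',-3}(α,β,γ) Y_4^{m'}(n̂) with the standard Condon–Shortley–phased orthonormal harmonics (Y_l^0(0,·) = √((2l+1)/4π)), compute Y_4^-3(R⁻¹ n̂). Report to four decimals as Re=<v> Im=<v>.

Need the full column D^4_{m',-3} for m'=−4..4 at α=4.7352, β=1.4642, γ=3.596.
cos(β/2)=0.743772, sin(β/2)=0.668433
d^4_{-4,-3}: single k=1 term ⇒ +0.238058;  D = -0.027631-0.236449i
d^4_{-3,-3}: k∈[0..1] ⇒ +0.093653 -0.529485 = -0.435833;  D = -0.431621+0.060447i
d^4_{-2,-3}: k∈[0..1] ⇒ -0.314921 +0.763061 = +0.448139;  D = +0.072260+0.442275i
d^4_{-1,-3}: k∈[0..1] ⇒ +0.600380 -0.808185 = -0.207805;  D = +0.204268-0.038177i
d^4_{0,-3}: k∈[0..1] ⇒ -0.804337 +0.649641 = -0.154695;  D = +0.031881+0.151375i
d^4_{1,-3}: k∈[0..1] ⇒ +0.808185 -0.391650 = +0.416535;  D = +0.405530-0.095117i
d^4_{2,-3}: k∈[0..1] ⇒ -0.616304 +0.165924 = -0.450380;  D = -0.112820-0.436020i
d^4_{3,-3}: k∈[0..1] ⇒ +0.345403 -0.039853 = +0.305549;  D = -0.293985+0.083267i
d^4_{4,-3}: single k=0 term ⇒ -0.125427;  D = +0.036925+0.119869i
Y_4^{m'}(θ=0.8062,φ=1.9339) and Σ D·Y over m':
  (-0.0276-0.2364i)·(+0.0142-0.1192i)  (-0.4316+0.0604i)·(+0.2886+0.1508i)  (+0.0723+0.4423i)·(-0.3067+0.2724i)  (+0.2043-0.0382i)·(-0.0298-0.0783i)  (+0.0319+0.1514i)·(-0.3532+0.0000i)  (+0.4055-0.0951i)·(+0.0298-0.0783i)  (-0.1128-0.4360i)·(-0.3067-0.2724i)  (-0.2940+0.0833i)·(-0.2886+0.1508i)  (+0.0369+0.1199i)·(+0.0142+0.1192i)
Y_4^-3(R⁻¹ n̂) = -0.346235-0.164388i

Re=-0.3462 Im=-0.1644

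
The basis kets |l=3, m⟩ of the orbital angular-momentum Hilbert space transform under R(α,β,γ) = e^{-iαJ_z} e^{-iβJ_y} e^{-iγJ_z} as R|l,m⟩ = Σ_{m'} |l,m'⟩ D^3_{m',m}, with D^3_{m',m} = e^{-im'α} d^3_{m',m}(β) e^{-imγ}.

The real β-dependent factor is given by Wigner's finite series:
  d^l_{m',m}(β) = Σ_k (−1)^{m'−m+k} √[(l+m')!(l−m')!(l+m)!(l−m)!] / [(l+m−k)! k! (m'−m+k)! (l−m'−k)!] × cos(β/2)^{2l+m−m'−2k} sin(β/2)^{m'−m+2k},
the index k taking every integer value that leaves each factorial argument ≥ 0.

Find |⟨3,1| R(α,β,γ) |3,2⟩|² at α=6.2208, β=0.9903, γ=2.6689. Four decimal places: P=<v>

Split into d^3_{1,2}(β=0.9903) × two z-phases.
With c≡cos(β/2)=0.879897 and s≡sin(β/2)=0.475164, N=[24·2·120·1]^{1/2}=75.894664
Admissible k: 1..2 (factorial args all ≥0)
  k=1: (−1)^0·75.8947/(24)·0.8799^5·0.4752^1 = +0.792508
  k=2: (−1)^1·75.8947/(12)·0.8799^3·0.4752^3 = -0.462227
d^3_{1,2}(0.9903) = +0.792508 -0.462227 = +0.330280
|D^3_{1,2}|² = |d^3_{1,2}(β)|² = (+0.330280)² = 0.109085 (the z-rotation phases have unit modulus)

P=0.1091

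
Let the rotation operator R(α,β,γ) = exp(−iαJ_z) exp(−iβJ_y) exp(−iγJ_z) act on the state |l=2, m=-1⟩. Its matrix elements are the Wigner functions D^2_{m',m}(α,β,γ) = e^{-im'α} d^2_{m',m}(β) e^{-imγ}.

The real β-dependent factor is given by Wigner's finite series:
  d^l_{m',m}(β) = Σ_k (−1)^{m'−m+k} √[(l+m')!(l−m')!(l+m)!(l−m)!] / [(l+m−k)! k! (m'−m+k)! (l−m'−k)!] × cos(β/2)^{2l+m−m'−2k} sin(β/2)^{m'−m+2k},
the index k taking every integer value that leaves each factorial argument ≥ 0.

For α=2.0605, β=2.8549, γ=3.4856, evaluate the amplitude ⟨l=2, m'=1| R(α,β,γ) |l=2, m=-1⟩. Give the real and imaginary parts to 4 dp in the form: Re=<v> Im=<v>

Re=-0.1306 Im=-0.8901

First d^2_{1,-1}(β=2.8549), then the phase factors e^{-i(1)α} and e^{-i(-1)γ}:
c=cos(2.8549/2)=0.142856, s=sin(2.8549/2)=0.989743; N=√[6·1·1·6]=6.000000
Admissible k: 0..1 (factorial args all ≥0)
  k=0: (−1)^2·6.0000/(2)·0.1429^2·0.9897^2 = +0.059974
  k=1: (−1)^3·6.0000/(6)·0.1429^0·0.9897^4 = -0.959601
d^2_{1,-1}(2.8549) = +0.059974 -0.959601 = -0.899627
Phases: e^{-i·(1)·2.0605}=-0.470364-0.882472i, e^{-i·(-1)·3.4856}=-0.941411-0.337262i ⇒ D=-0.130609-0.890095i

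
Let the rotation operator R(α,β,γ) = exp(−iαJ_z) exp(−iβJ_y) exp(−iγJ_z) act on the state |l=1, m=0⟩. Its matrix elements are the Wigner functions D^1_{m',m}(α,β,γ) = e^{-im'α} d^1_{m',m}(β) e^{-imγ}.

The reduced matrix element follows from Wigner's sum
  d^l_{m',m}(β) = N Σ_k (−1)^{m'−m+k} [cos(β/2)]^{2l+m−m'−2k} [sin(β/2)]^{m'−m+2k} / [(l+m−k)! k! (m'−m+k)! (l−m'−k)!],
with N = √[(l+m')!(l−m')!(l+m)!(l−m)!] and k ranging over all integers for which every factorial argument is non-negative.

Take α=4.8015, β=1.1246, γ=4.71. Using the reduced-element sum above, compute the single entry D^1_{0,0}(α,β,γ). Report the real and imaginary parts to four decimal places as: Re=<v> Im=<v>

Split into d^1_{0,0}(β=1.1246) × two z-phases.
With c≡cos(β/2)=0.846031 and s≡sin(β/2)=0.533133, N=[1·1·1·1]^{1/2}=1.000000
The bounds max(0,m−m')=0 and min(l+m,l−m')=1 give 2 terms
  k=0: (−1)^0·1.0000/(1)·0.8460^2·0.5331^0 = +0.715769
  k=1: (−1)^1·1.0000/(1)·0.8460^0·0.5331^2 = -0.284231
d^1_{0,0}(1.1246) = +0.715769 -0.284231 = +0.431537
Phases: e^{-i·(0)·4.8015}=+1.000000+0.000000i, e^{-i·(0)·4.71}=+1.000000+0.000000i ⇒ D=+0.431537+0.000000i

Re=0.4315 Im=0.0000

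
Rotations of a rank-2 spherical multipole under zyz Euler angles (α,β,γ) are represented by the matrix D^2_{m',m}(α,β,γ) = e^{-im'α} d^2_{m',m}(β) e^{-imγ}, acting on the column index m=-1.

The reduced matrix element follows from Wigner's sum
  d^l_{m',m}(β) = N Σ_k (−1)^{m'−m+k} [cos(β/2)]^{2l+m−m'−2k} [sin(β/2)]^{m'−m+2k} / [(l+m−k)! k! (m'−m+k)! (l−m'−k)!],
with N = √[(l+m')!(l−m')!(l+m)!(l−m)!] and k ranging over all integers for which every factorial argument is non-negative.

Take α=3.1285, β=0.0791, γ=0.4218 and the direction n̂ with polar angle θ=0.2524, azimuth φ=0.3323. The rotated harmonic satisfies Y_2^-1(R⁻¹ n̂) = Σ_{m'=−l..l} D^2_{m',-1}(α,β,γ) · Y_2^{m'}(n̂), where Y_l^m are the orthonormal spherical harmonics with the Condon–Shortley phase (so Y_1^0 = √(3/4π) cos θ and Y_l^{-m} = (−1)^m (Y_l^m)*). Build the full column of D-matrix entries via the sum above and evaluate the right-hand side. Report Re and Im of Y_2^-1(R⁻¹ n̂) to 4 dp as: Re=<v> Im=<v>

Re=-0.2327 Im=-0.0366

Need the full column D^2_{m',-1} for m'=−2..2 at α=3.1285, β=0.0791, γ=0.4218.
cos(β/2)=0.999218, sin(β/2)=0.039540
d^2_{-2,-1}: single k=1 term ⇒ +0.078894;  D = +0.072800+0.030404i
d^2_{-1,-1}: k∈[0..1] ⇒ +0.996876 -0.004683 = +0.992193;  D = -0.910471-0.394321i
d^2_{0,-1}: k∈[0..1] ⇒ -0.096625 +0.000151 = -0.096474;  D = -0.088018-0.039497i
d^2_{1,-1}: k∈[0..1] ⇒ +0.004683 -0.000002 = +0.004680;  D = -0.004245-0.001972i
d^2_{2,-1}: single k=0 term ⇒ -0.000124;  D = -0.000111-0.000054i
Y_2^{m'}(θ=0.2524,φ=0.3323) and Σ D·Y over m':
  (+0.0728+0.0304i)·(+0.0190-0.0149i)  (-0.9105-0.3943i)·(+0.1766-0.0609i)  (-0.0880-0.0395i)·(+0.5718+0.0000i)  (-0.0042-0.0020i)·(-0.1766-0.0609i)  (-0.0001-0.0001i)·(+0.0190+0.0149i)
Y_2^-1(R⁻¹ n̂) = -0.232682-0.036633i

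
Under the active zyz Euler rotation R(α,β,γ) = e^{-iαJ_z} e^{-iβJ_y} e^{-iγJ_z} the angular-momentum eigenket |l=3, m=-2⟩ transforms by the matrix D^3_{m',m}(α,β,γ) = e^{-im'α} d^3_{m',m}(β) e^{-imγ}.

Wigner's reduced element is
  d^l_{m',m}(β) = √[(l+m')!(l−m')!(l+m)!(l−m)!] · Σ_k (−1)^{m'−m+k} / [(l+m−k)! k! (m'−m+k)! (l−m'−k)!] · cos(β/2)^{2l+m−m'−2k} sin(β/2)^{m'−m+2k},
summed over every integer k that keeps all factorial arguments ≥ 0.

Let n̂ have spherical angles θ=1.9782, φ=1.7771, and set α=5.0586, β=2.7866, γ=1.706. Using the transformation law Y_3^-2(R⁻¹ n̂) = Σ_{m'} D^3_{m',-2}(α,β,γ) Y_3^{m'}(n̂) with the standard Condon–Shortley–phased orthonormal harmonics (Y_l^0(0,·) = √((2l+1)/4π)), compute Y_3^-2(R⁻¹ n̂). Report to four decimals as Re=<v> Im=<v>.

Need the full column D^3_{m',-2} for m'=−3..3 at α=5.0586, β=2.7866, γ=1.706.
cos(β/2)=0.176566, sin(β/2)=0.984289
d^3_{-3,-2}: single k=1 term ⇒ +0.000414;  D = +0.000400-0.000107i
d^3_{-2,-2}: k∈[0..1] ⇒ +0.000030 -0.004708 = -0.004678;  D = -0.002672-0.003840i
d^3_{-1,-2}: k∈[0..1] ⇒ -0.000534 +0.033198 = +0.032664;  D = -0.018889+0.026649i
d^3_{0,-2}: k∈[0..1] ⇒ +0.005157 -0.160274 = -0.155117;  D = +0.149480+0.041435i
d^3_{1,-2}: k∈[0..1] ⇒ -0.033198 +0.515845 = +0.482647;  D = -0.036551-0.481261i
d^3_{2,-2}: k∈[0..1] ⇒ +0.146310 -0.909359 = -0.763049;  D = -0.696104+0.312544i
d^3_{3,-2}: single k=0 term ⇒ -0.399572;  D = -0.277647-0.287350i
Y_3^{m'}(θ=1.9782,φ=1.7771) and Σ D·Y over m':
  (+0.0004-0.0001i)·(+0.1873+0.2630i)  (-0.0027-0.0038i)·(+0.3127-0.1369i)  (-0.0189+0.0266i)·(+0.0131+0.0625i)  (+0.1495+0.0414i)·(+0.3275+0.0000i)  (-0.0366-0.4813i)·(-0.0131+0.0625i)  (-0.6961+0.3125i)·(+0.3127+0.1369i)  (-0.2776-0.2874i)·(-0.1873+0.2630i)
Y_3^-2(R⁻¹ n̂) = -0.056546-0.000748i

Re=-0.0565 Im=-0.0007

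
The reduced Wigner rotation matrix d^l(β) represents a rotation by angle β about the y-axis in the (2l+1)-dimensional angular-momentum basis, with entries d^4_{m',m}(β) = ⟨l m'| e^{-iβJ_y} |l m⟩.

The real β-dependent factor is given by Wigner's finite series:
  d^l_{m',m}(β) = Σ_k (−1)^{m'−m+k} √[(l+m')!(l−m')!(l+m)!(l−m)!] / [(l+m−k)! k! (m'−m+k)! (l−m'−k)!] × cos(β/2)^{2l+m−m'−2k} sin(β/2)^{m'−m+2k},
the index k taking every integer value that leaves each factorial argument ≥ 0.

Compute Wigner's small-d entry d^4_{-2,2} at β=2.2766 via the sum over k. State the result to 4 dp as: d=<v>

d=-0.4045

d^4_{-2,2}(β=2.2766) via Wigner's sum:
With c≡cos(β/2)=0.419139 and s≡sin(β/2)=0.907922, N=[2·720·720·2]^{1/2}=1440.000000
Admissible k: 4..6 (factorial args all ≥0)
  k=4: (−1)^0·1440.0000/(96)·0.4191^4·0.9079^4 = +0.314569
  k=5: (−1)^1·1440.0000/(120)·0.4191^2·0.9079^6 = -1.180833
  k=6: (−1)^2·1440.0000/(1440)·0.4191^0·0.9079^8 = +0.461731
d^4_{-2,2}(2.2766) = +0.314569 -1.180833 +0.461731 = -0.404532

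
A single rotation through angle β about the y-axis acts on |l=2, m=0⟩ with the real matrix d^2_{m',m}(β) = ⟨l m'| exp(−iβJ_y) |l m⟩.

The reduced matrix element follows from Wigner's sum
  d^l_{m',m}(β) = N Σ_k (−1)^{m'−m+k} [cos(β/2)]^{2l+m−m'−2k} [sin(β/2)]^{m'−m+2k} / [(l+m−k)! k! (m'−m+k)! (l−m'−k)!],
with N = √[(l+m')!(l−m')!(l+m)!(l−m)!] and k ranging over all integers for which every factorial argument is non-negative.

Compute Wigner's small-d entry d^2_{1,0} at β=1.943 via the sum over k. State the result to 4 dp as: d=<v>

d^2_{1,0}(β=1.943) via Wigner's sum:
c=cos(1.943/2)=0.564062, s=sin(1.943/2)=0.825733; N=√[6·1·2·2]=4.898979
k: max(0,(0)−(1))=0 … min(2+(0),2−(1))=1
  k=0: (−1)^1·4.8990/(2)·0.5641^3·0.8257^1 = -0.362990
  k=1: (−1)^2·4.8990/(2)·0.5641^1·0.8257^3 = +0.777894
d^2_{1,0}(1.943) = -0.362990 +0.777894 = +0.414904

d=0.4149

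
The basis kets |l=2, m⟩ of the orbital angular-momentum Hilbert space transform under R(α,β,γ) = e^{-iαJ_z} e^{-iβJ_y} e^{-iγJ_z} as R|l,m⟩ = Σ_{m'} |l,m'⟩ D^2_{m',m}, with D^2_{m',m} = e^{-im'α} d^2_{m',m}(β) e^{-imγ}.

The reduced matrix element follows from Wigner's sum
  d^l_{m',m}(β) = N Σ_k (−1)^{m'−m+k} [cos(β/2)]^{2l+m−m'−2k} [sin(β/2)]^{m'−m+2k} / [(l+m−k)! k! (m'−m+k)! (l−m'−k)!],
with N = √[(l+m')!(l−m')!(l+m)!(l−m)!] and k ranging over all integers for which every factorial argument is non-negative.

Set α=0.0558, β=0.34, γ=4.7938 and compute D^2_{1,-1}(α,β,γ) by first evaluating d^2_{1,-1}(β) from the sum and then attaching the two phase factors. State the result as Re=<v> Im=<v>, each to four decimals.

Re=0.0021 Im=-0.0826

Split into d^2_{1,-1}(β=0.34) × two z-phases.
Half-angle: c=0.985585, s=0.169182. N=√(6·1·1·6)=6.000000
k: max(0,(-1)−(1))=0 … min(2+(-1),2−(1))=1
  k=0: (−1)^2·6.0000/(2)·0.9856^2·0.1692^2 = +0.083410
  k=1: (−1)^3·6.0000/(6)·0.9856^0·0.1692^4 = -0.000819
d^2_{1,-1}(0.34) = +0.083410 -0.000819 = +0.082591
D = (+0.998444-0.055771i)·(+0.082591)·(+0.081321-0.996688i) = +0.002115-0.082564i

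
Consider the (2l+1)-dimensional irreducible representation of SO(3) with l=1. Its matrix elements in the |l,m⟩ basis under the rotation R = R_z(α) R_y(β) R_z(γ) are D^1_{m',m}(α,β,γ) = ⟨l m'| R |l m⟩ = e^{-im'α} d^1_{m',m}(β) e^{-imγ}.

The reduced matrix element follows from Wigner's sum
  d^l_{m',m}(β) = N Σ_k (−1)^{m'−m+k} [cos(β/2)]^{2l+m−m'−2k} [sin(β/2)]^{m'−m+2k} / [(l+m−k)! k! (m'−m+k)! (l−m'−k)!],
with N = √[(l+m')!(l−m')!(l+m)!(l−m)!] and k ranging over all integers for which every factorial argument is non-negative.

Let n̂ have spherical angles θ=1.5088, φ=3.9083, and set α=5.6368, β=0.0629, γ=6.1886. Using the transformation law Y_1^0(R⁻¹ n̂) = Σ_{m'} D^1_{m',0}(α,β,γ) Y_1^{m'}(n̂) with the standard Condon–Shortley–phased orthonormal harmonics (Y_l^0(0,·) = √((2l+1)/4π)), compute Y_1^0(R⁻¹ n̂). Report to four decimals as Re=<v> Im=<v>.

Need the full column D^1_{m',0} for m'=−1..1 at α=5.6368, β=0.0629, γ=6.1886.
cos(β/2)=0.999505, sin(β/2)=0.031445
d^1_{-1,0}: single k=1 term ⇒ +0.044448;  D = +0.035481-0.026771i
d^1_{0,0}: k∈[0..1] ⇒ +0.999011 -0.000989 = +0.998022;  D = +0.998022+0.000000i
d^1_{1,0}: single k=0 term ⇒ -0.044448;  D = -0.035481-0.026771i
Y_1^{m'}(θ=1.5088,φ=3.9083) and Σ D·Y over m':
  (+0.0355-0.0268i)·(-0.2483+0.2392i)  (+0.9980+0.0000i)·(+0.0303+0.0000i)  (-0.0355-0.0268i)·(+0.2483+0.2392i)
Y_1^0(R⁻¹ n̂) = +0.025398+0.000000i

Re=0.0254 Im=0.0000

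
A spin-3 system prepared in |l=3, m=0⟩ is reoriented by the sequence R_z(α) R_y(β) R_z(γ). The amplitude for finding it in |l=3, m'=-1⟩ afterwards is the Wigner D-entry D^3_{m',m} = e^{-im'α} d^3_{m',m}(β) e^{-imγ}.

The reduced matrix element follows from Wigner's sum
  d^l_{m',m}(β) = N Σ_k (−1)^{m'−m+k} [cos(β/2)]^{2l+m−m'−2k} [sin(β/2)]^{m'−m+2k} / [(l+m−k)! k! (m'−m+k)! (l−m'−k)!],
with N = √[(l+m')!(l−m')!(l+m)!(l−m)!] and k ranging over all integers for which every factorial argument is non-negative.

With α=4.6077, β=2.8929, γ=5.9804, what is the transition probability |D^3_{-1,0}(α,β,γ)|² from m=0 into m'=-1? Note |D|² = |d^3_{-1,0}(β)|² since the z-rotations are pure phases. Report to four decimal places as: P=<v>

P=0.1553

First d^3_{-1,0}(β=2.8929), then the phase factors e^{-i(-1)α} and e^{-i(0)γ}:
Half-angle: c=0.124026, s=0.992279. N=√(2·24·6·6)=41.569219
k: max(0,(0)−(-1))=1 … min(3+(0),3−(-1))=3
  k=1: (−1)^0·41.5692/(12)·0.1240^5·0.9923^1 = +0.000101
  k=2: (−1)^1·41.5692/(4)·0.1240^3·0.9923^3 = -0.019371
  k=3: (−1)^2·41.5692/(12)·0.1240^1·0.9923^5 = +0.413307
d^3_{-1,0}(2.8929) = +0.000101 -0.019371 +0.413307 = +0.394037
|D^3_{-1,0}|² = |d^3_{-1,0}(β)|² = (+0.394037)² = 0.155265 (the z-rotation phases have unit modulus)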